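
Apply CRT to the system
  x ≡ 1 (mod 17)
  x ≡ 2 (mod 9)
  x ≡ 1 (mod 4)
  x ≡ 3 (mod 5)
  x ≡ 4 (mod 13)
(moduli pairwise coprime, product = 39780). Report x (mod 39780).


Product of moduli M = 17 · 9 · 4 · 5 · 13 = 39780.
Merge one congruence at a time:
  Start: x ≡ 1 (mod 17).
  Combine with x ≡ 2 (mod 9); new modulus lcm = 153.
    Write x = 1 + 17·t and substitute into x ≡ 2 (mod 9): 17·t ≡ 2 − 1 = 1 (mod 9).
    Reduce coefficients mod 9: 8·t ≡ 1 (mod 9).
    The inverse of 8 mod 9 is 8 (since 8·8 = 64 = 7·9 + 1), so t ≡ 8·1 = 8 ≡ 8 (mod 9).
    Then x = 1 + 17·8 = 137, valid modulo lcm(17, 9) = 153: x ≡ 137 (mod 153).
  Combine with x ≡ 1 (mod 4); new modulus lcm = 612.
    Write x = 137 + 153·t and substitute into x ≡ 1 (mod 4): 153·t ≡ 1 − 137 = -136 (mod 4).
    Reduce coefficients mod 4: 1·t ≡ 0 (mod 4).
    So t ≡ 0 (mod 4).
    Then x = 137 + 153·0 = 137, valid modulo lcm(153, 4) = 612: x ≡ 137 (mod 612).
  Combine with x ≡ 3 (mod 5); new modulus lcm = 3060.
    Write x = 137 + 612·t and substitute into x ≡ 3 (mod 5): 612·t ≡ 3 − 137 = -134 (mod 5).
    Reduce coefficients mod 5: 2·t ≡ 1 (mod 5).
    The inverse of 2 mod 5 is 3 (since 2·3 = 6 = 1·5 + 1), so t ≡ 3·1 = 3 ≡ 3 (mod 5).
    Then x = 137 + 612·3 = 1973, valid modulo lcm(612, 5) = 3060: x ≡ 1973 (mod 3060).
  Combine with x ≡ 4 (mod 13); new modulus lcm = 39780.
    Write x = 1973 + 3060·t and substitute into x ≡ 4 (mod 13): 3060·t ≡ 4 − 1973 = -1969 (mod 13).
    Reduce coefficients mod 13: 5·t ≡ 7 (mod 13).
    The inverse of 5 mod 13 is 8 (since 5·8 = 40 = 3·13 + 1), so t ≡ 8·7 = 56 ≡ 4 (mod 13).
    Then x = 1973 + 3060·4 = 14213, valid modulo lcm(3060, 13) = 39780: x ≡ 14213 (mod 39780).
Verify against each original: 14213 mod 17 = 1, 14213 mod 9 = 2, 14213 mod 4 = 1, 14213 mod 5 = 3, 14213 mod 13 = 4.

x ≡ 14213 (mod 39780).


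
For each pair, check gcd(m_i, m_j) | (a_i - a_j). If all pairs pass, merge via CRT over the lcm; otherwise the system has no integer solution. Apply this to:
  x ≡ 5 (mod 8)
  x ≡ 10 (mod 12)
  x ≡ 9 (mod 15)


Moduli 8, 12, 15 are not pairwise coprime, so CRT works modulo lcm(m_i) when all pairwise compatibility conditions hold.
Pairwise compatibility: gcd(m_i, m_j) must divide a_i - a_j for every pair.
Merge one congruence at a time:
  Start: x ≡ 5 (mod 8).
  Combine with x ≡ 10 (mod 12): gcd(8, 12) = 4, and 10 - 5 = 5 is NOT divisible by 4.
    ⇒ system is inconsistent (no integer solution).

No solution (the system is inconsistent).


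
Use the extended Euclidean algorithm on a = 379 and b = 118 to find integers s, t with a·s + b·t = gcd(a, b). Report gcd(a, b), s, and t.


Euclidean algorithm on (379, 118) — divide until remainder is 0:
  379 = 3 · 118 + 25
  118 = 4 · 25 + 18
  25 = 1 · 18 + 7
  18 = 2 · 7 + 4
  7 = 1 · 4 + 3
  4 = 1 · 3 + 1
  3 = 3 · 1 + 0
gcd(379, 118) = 1.
Track Bezout coefficients alongside the remainders: start with r₀ = 379 = a·1 + b·0 (s = 1, t = 0) and r₁ = 118 = a·0 + b·1 (s = 0, t = 1); each new remainder r_{k+1} = r_{k-1} − q_k·r_k inherits s_{k+1} = s_{k-1} − q_k·s_k, t_{k+1} = t_{k-1} − q_k·t_k, so r_k = a·s_k + b·t_k at every step:
  q = 3: r = 25, s = 1 − 3·0 = 1, t = 0 − 3·1 = -3  (check: 379·1 + 118·(-3) = 25)
  q = 4: r = 18, s = 0 − 4·1 = -4, t = 1 − 4·(-3) = 13  (check: 379·(-4) + 118·13 = 18)
  q = 1: r = 7, s = 1 − 1·(-4) = 5, t = -3 − 1·13 = -16  (check: 379·5 + 118·(-16) = 7)
  q = 2: r = 4, s = -4 − 2·5 = -14, t = 13 − 2·(-16) = 45  (check: 379·(-14) + 118·45 = 4)
  q = 1: r = 3, s = 5 − 1·(-14) = 19, t = -16 − 1·45 = -61  (check: 379·19 + 118·(-61) = 3)
  q = 1: r = 1, s = -14 − 1·19 = -33, t = 45 − 1·(-61) = 106  (check: 379·(-33) + 118·106 = 1)
The row with r = 1 (the gcd) gives the Bezout coefficients s = -33, t = 106.
Result: 379 · (-33) + 118 · (106) = 1.

gcd(379, 118) = 1; s = -33, t = 106 (check: 379·(-33) + 118·106 = 1).


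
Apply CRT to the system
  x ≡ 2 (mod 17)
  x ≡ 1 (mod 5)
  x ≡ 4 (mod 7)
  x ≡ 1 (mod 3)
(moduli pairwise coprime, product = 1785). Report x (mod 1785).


Product of moduli M = 17 · 5 · 7 · 3 = 1785.
Merge one congruence at a time:
  Start: x ≡ 2 (mod 17).
  Combine with x ≡ 1 (mod 5); new modulus lcm = 85.
    Write x = 2 + 17·t and substitute into x ≡ 1 (mod 5): 17·t ≡ 1 − 2 = -1 (mod 5).
    Reduce coefficients mod 5: 2·t ≡ 4 (mod 5).
    The inverse of 2 mod 5 is 3 (since 2·3 = 6 = 1·5 + 1), so t ≡ 3·4 = 12 ≡ 2 (mod 5).
    Then x = 2 + 17·2 = 36, valid modulo lcm(17, 5) = 85: x ≡ 36 (mod 85).
  Combine with x ≡ 4 (mod 7); new modulus lcm = 595.
    Write x = 36 + 85·t and substitute into x ≡ 4 (mod 7): 85·t ≡ 4 − 36 = -32 (mod 7).
    Reduce coefficients mod 7: 1·t ≡ 3 (mod 7).
    So t ≡ 3 (mod 7).
    Then x = 36 + 85·3 = 291, valid modulo lcm(85, 7) = 595: x ≡ 291 (mod 595).
  Combine with x ≡ 1 (mod 3); new modulus lcm = 1785.
    Write x = 291 + 595·t and substitute into x ≡ 1 (mod 3): 595·t ≡ 1 − 291 = -290 (mod 3).
    Reduce coefficients mod 3: 1·t ≡ 1 (mod 3).
    So t ≡ 1 (mod 3).
    Then x = 291 + 595·1 = 886, valid modulo lcm(595, 3) = 1785: x ≡ 886 (mod 1785).
Verify against each original: 886 mod 17 = 2, 886 mod 5 = 1, 886 mod 7 = 4, 886 mod 3 = 1.

x ≡ 886 (mod 1785).


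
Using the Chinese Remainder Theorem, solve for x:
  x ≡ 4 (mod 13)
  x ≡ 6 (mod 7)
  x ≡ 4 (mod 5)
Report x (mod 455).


Moduli 13, 7, 5 are pairwise coprime; by CRT there is a unique solution modulo M = 13 · 7 · 5 = 455.
Solve pairwise, accumulating the modulus:
  Start with x ≡ 4 (mod 13).
  Combine with x ≡ 6 (mod 7): since gcd(13, 7) = 1, we get a unique residue mod 91.
    Write x = 4 + 13·t and substitute into x ≡ 6 (mod 7): 13·t ≡ 6 − 4 = 2 (mod 7).
    Reduce coefficients mod 7: 6·t ≡ 2 (mod 7).
    The inverse of 6 mod 7 is 6 (since 6·6 = 36 = 5·7 + 1), so t ≡ 6·2 = 12 ≡ 5 (mod 7).
    Then x = 4 + 13·5 = 69, valid modulo lcm(13, 7) = 91: x ≡ 69 (mod 91).
  Combine with x ≡ 4 (mod 5): since gcd(91, 5) = 1, we get a unique residue mod 455.
    Write x = 69 + 91·t and substitute into x ≡ 4 (mod 5): 91·t ≡ 4 − 69 = -65 (mod 5).
    Reduce coefficients mod 5: 1·t ≡ 0 (mod 5).
    So t ≡ 0 (mod 5).
    Then x = 69 + 91·0 = 69, valid modulo lcm(91, 5) = 455: x ≡ 69 (mod 455).
Verify: 69 mod 13 = 4 ✓, 69 mod 7 = 6 ✓, 69 mod 5 = 4 ✓.

x ≡ 69 (mod 455).


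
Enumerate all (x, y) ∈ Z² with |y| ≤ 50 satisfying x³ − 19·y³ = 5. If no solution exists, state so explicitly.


The equation is x³ - 19y³ = 5. For fixed y, x³ = 19·y³ + 5, so a solution requires the RHS to be a perfect cube.
Strategy: iterate y from -50 to 50, compute RHS = 19·y³ + 5, and check whether it is a (positive or negative) perfect cube.
Check small values of y:
  y = 0: RHS = 5 is not a perfect cube.
  y = 1: RHS = 24 is not a perfect cube.
  y = -1: RHS = -14 is not a perfect cube.
  y = 2: RHS = 157 is not a perfect cube.
  y = -2: RHS = -147 is not a perfect cube.
  y = 3: RHS = 518 is not a perfect cube.
  y = -3: RHS = -508 is not a perfect cube.
Continuing the search up to |y| = 50 finds no solutions either.
No (x, y) in the scanned range satisfies the equation.

No integer solutions with |y| ≤ 50.


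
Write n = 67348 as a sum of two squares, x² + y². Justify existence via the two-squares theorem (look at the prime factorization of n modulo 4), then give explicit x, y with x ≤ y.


Step 1: Factor n = 67348 = 2^2 · 113 · 149.
Step 2: Check the mod-4 condition on each prime factor: 2 = 2 (special); 113 ≡ 1 (mod 4), exponent 1; 149 ≡ 1 (mod 4), exponent 1.
All primes ≡ 3 (mod 4) appear to even exponent (or don't appear), so by the two-squares theorem n IS expressible as a sum of two squares.
Step 3: Build a representation. Group n = k² · m with k = 2 and m = 113 · 149 = 16837 (a product of primes ≡ 1 (mod 4)); a representation of m scales to one of n via (k·x)² + (k·y)² = k²(x² + y²). Each prime p ≡ 1 (mod 4) is itself a sum of two squares; find a² by testing p − a² for a perfect square:
  113: 113 − 1² = 112, 113 − 2² = 109, 113 − 3² = 104, 113 − 4² = 97, 113 − 5² = 88, 113 − 6² = 77, 113 − 7² = 64 = 8² ⇒ 113 = 7² + 8².
  149: 149 − 1² = 148, 149 − 2² = 145, 149 − 3² = 140, 149 − 4² = 133, 149 − 5² = 124, 149 − 6² = 113, 149 − 7² = 100 = 10² ⇒ 149 = 7² + 10².
  Combine using the Brahmagupta–Fibonacci identity (a² + b²)(c² + d²) = (ac − bd)² + (ad + bc)² = (ac + bd)² + (ad − bc)²:
  113 · 149 = 16837: from (7² + 8²)(7² + 10²), take (7·7 − 8·10, 7·10 + 8·7) = (49 − 80, 70 + 56) = (-31, 126); dropping signs (only squares matter) gives (31, 126); check 31² + 126² = 961 + 15876 = 16837 ✓.
  Scale by k = 2: (2·31, 2·126) = (62, 252).
Step 4: Order so x ≤ y and verify: 62² + 252² = 3844 + 63504 = 67348 = n. ✓

n = 67348 = 62² + 252² (one valid representation with x ≤ y).


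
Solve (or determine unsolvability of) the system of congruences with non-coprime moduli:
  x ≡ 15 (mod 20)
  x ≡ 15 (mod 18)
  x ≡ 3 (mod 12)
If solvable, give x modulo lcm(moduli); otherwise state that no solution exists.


Moduli 20, 18, 12 are not pairwise coprime, so CRT works modulo lcm(m_i) when all pairwise compatibility conditions hold.
Pairwise compatibility: gcd(m_i, m_j) must divide a_i - a_j for every pair.
Merge one congruence at a time:
  Start: x ≡ 15 (mod 20).
  Combine with x ≡ 15 (mod 18): gcd(20, 18) = 2; 15 - 15 = 0, which IS divisible by 2, so compatible.
    Write x = 15 + 20·t and substitute into x ≡ 15 (mod 18): 20·t ≡ 15 − 15 = 0 (mod 18).
    Divide the congruence (and modulus) by g = 2: 10·t ≡ 0 (mod 9).
    Reduce coefficients mod 9: 1·t ≡ 0 (mod 9).
    So t ≡ 0 (mod 9).
    Then x = 15 + 20·0 = 15, valid modulo lcm(20, 18) = 180: x ≡ 15 (mod 180).
  Combine with x ≡ 3 (mod 12): gcd(180, 12) = 12; 3 - 15 = -12, which IS divisible by 12, so compatible.
    Write x = 15 + 180·t and substitute into x ≡ 3 (mod 12): 180·t ≡ 3 − 15 = -12 (mod 12).
    Divide the congruence (and modulus) by g = 12: 15·t ≡ -1 (mod 1).
    Modulo 1 every t works; take t = 0.
    Then x = 15 + 180·0 = 15, valid modulo lcm(180, 12) = 180: x ≡ 15 (mod 180).
Verify: 15 mod 20 = 15, 15 mod 18 = 15, 15 mod 12 = 3.

x ≡ 15 (mod 180).


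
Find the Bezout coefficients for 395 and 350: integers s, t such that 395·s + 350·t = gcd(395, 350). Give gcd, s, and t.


Euclidean algorithm on (395, 350) — divide until remainder is 0:
  395 = 1 · 350 + 45
  350 = 7 · 45 + 35
  45 = 1 · 35 + 10
  35 = 3 · 10 + 5
  10 = 2 · 5 + 0
gcd(395, 350) = 5.
Track Bezout coefficients alongside the remainders: start with r₀ = 395 = a·1 + b·0 (s = 1, t = 0) and r₁ = 350 = a·0 + b·1 (s = 0, t = 1); each new remainder r_{k+1} = r_{k-1} − q_k·r_k inherits s_{k+1} = s_{k-1} − q_k·s_k, t_{k+1} = t_{k-1} − q_k·t_k, so r_k = a·s_k + b·t_k at every step:
  q = 1: r = 45, s = 1 − 1·0 = 1, t = 0 − 1·1 = -1  (check: 395·1 + 350·(-1) = 45)
  q = 7: r = 35, s = 0 − 7·1 = -7, t = 1 − 7·(-1) = 8  (check: 395·(-7) + 350·8 = 35)
  q = 1: r = 10, s = 1 − 1·(-7) = 8, t = -1 − 1·8 = -9  (check: 395·8 + 350·(-9) = 10)
  q = 3: r = 5, s = -7 − 3·8 = -31, t = 8 − 3·(-9) = 35  (check: 395·(-31) + 350·35 = 5)
The row with r = 5 (the gcd) gives the Bezout coefficients s = -31, t = 35.
Result: 395 · (-31) + 350 · (35) = 5.

gcd(395, 350) = 5; s = -31, t = 35 (check: 395·(-31) + 350·35 = 5).


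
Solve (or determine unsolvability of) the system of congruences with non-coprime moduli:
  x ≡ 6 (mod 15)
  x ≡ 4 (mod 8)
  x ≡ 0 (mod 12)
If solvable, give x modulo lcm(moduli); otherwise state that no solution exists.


Moduli 15, 8, 12 are not pairwise coprime, so CRT works modulo lcm(m_i) when all pairwise compatibility conditions hold.
Pairwise compatibility: gcd(m_i, m_j) must divide a_i - a_j for every pair.
Merge one congruence at a time:
  Start: x ≡ 6 (mod 15).
  Combine with x ≡ 4 (mod 8): gcd(15, 8) = 1; 4 - 6 = -2, which IS divisible by 1, so compatible.
    Write x = 6 + 15·t and substitute into x ≡ 4 (mod 8): 15·t ≡ 4 − 6 = -2 (mod 8).
    Reduce coefficients mod 8: 7·t ≡ 6 (mod 8).
    The inverse of 7 mod 8 is 7 (since 7·7 = 49 = 6·8 + 1), so t ≡ 7·6 = 42 ≡ 2 (mod 8).
    Then x = 6 + 15·2 = 36, valid modulo lcm(15, 8) = 120: x ≡ 36 (mod 120).
  Combine with x ≡ 0 (mod 12): gcd(120, 12) = 12; 0 - 36 = -36, which IS divisible by 12, so compatible.
    Write x = 36 + 120·t and substitute into x ≡ 0 (mod 12): 120·t ≡ 0 − 36 = -36 (mod 12).
    Divide the congruence (and modulus) by g = 12: 10·t ≡ -3 (mod 1).
    Modulo 1 every t works; take t = 0.
    Then x = 36 + 120·0 = 36, valid modulo lcm(120, 12) = 120: x ≡ 36 (mod 120).
Verify: 36 mod 15 = 6, 36 mod 8 = 4, 36 mod 12 = 0.

x ≡ 36 (mod 120).


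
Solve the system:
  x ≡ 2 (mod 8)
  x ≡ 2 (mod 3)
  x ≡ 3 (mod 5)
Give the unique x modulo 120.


Moduli 8, 3, 5 are pairwise coprime; by CRT there is a unique solution modulo M = 8 · 3 · 5 = 120.
Solve pairwise, accumulating the modulus:
  Start with x ≡ 2 (mod 8).
  Combine with x ≡ 2 (mod 3): since gcd(8, 3) = 1, we get a unique residue mod 24.
    Write x = 2 + 8·t and substitute into x ≡ 2 (mod 3): 8·t ≡ 2 − 2 = 0 (mod 3).
    Reduce coefficients mod 3: 2·t ≡ 0 (mod 3).
    The inverse of 2 mod 3 is 2 (since 2·2 = 4 = 1·3 + 1), so t ≡ 2·0 = 0 ≡ 0 (mod 3).
    Then x = 2 + 8·0 = 2, valid modulo lcm(8, 3) = 24: x ≡ 2 (mod 24).
  Combine with x ≡ 3 (mod 5): since gcd(24, 5) = 1, we get a unique residue mod 120.
    Write x = 2 + 24·t and substitute into x ≡ 3 (mod 5): 24·t ≡ 3 − 2 = 1 (mod 5).
    Reduce coefficients mod 5: 4·t ≡ 1 (mod 5).
    The inverse of 4 mod 5 is 4 (since 4·4 = 16 = 3·5 + 1), so t ≡ 4·1 = 4 ≡ 4 (mod 5).
    Then x = 2 + 24·4 = 98, valid modulo lcm(24, 5) = 120: x ≡ 98 (mod 120).
Verify: 98 mod 8 = 2 ✓, 98 mod 3 = 2 ✓, 98 mod 5 = 3 ✓.

x ≡ 98 (mod 120).


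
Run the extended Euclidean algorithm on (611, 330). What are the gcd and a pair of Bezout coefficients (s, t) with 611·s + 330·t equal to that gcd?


Euclidean algorithm on (611, 330) — divide until remainder is 0:
  611 = 1 · 330 + 281
  330 = 1 · 281 + 49
  281 = 5 · 49 + 36
  49 = 1 · 36 + 13
  36 = 2 · 13 + 10
  13 = 1 · 10 + 3
  10 = 3 · 3 + 1
  3 = 3 · 1 + 0
gcd(611, 330) = 1.
Track Bezout coefficients alongside the remainders: start with r₀ = 611 = a·1 + b·0 (s = 1, t = 0) and r₁ = 330 = a·0 + b·1 (s = 0, t = 1); each new remainder r_{k+1} = r_{k-1} − q_k·r_k inherits s_{k+1} = s_{k-1} − q_k·s_k, t_{k+1} = t_{k-1} − q_k·t_k, so r_k = a·s_k + b·t_k at every step:
  q = 1: r = 281, s = 1 − 1·0 = 1, t = 0 − 1·1 = -1  (check: 611·1 + 330·(-1) = 281)
  q = 1: r = 49, s = 0 − 1·1 = -1, t = 1 − 1·(-1) = 2  (check: 611·(-1) + 330·2 = 49)
  q = 5: r = 36, s = 1 − 5·(-1) = 6, t = -1 − 5·2 = -11  (check: 611·6 + 330·(-11) = 36)
  q = 1: r = 13, s = -1 − 1·6 = -7, t = 2 − 1·(-11) = 13  (check: 611·(-7) + 330·13 = 13)
  q = 2: r = 10, s = 6 − 2·(-7) = 20, t = -11 − 2·13 = -37  (check: 611·20 + 330·(-37) = 10)
  q = 1: r = 3, s = -7 − 1·20 = -27, t = 13 − 1·(-37) = 50  (check: 611·(-27) + 330·50 = 3)
  q = 3: r = 1, s = 20 − 3·(-27) = 101, t = -37 − 3·50 = -187  (check: 611·101 + 330·(-187) = 1)
The row with r = 1 (the gcd) gives the Bezout coefficients s = 101, t = -187.
Result: 611 · (101) + 330 · (-187) = 1.

gcd(611, 330) = 1; s = 101, t = -187 (check: 611·101 + 330·(-187) = 1).


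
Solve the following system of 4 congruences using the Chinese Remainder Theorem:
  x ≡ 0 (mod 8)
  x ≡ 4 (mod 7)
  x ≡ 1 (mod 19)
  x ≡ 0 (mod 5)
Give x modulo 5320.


Product of moduli M = 8 · 7 · 19 · 5 = 5320.
Merge one congruence at a time:
  Start: x ≡ 0 (mod 8).
  Combine with x ≡ 4 (mod 7); new modulus lcm = 56.
    Write x = 0 + 8·t and substitute into x ≡ 4 (mod 7): 8·t ≡ 4 − 0 = 4 (mod 7).
    Reduce coefficients mod 7: 1·t ≡ 4 (mod 7).
    So t ≡ 4 (mod 7).
    Then x = 0 + 8·4 = 32, valid modulo lcm(8, 7) = 56: x ≡ 32 (mod 56).
  Combine with x ≡ 1 (mod 19); new modulus lcm = 1064.
    Write x = 32 + 56·t and substitute into x ≡ 1 (mod 19): 56·t ≡ 1 − 32 = -31 (mod 19).
    Reduce coefficients mod 19: 18·t ≡ 7 (mod 19).
    The inverse of 18 mod 19 is 18 (since 18·18 = 324 = 17·19 + 1), so t ≡ 18·7 = 126 ≡ 12 (mod 19).
    Then x = 32 + 56·12 = 704, valid modulo lcm(56, 19) = 1064: x ≡ 704 (mod 1064).
  Combine with x ≡ 0 (mod 5); new modulus lcm = 5320.
    Write x = 704 + 1064·t and substitute into x ≡ 0 (mod 5): 1064·t ≡ 0 − 704 = -704 (mod 5).
    Reduce coefficients mod 5: 4·t ≡ 1 (mod 5).
    The inverse of 4 mod 5 is 4 (since 4·4 = 16 = 3·5 + 1), so t ≡ 4·1 = 4 ≡ 4 (mod 5).
    Then x = 704 + 1064·4 = 4960, valid modulo lcm(1064, 5) = 5320: x ≡ 4960 (mod 5320).
Verify against each original: 4960 mod 8 = 0, 4960 mod 7 = 4, 4960 mod 19 = 1, 4960 mod 5 = 0.

x ≡ 4960 (mod 5320).


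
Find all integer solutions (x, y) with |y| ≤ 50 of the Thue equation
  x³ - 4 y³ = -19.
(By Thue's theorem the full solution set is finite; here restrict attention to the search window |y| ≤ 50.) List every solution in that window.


The equation is x³ - 4y³ = -19. For fixed y, x³ = 4·y³ − 19, so a solution requires the RHS to be a perfect cube.
Strategy: iterate y from -50 to 50, compute RHS = 4·y³ − 19, and check whether it is a (positive or negative) perfect cube.
Check small values of y:
  y = 0: RHS = -19 is not a perfect cube.
  y = 1: RHS = -15 is not a perfect cube.
  y = -1: RHS = -23 is not a perfect cube.
  y = 2: RHS = 13 is not a perfect cube.
  y = -2: RHS = -51 is not a perfect cube.
  y = 3: RHS = 89 is not a perfect cube.
  y = -3: RHS = -127 is not a perfect cube.
Continuing the search up to |y| = 50 finds no solutions either.
No (x, y) in the scanned range satisfies the equation.

No integer solutions with |y| ≤ 50.


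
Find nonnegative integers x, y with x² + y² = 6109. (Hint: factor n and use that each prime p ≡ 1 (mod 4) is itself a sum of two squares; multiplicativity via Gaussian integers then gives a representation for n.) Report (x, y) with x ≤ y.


Step 1: Factor n = 6109 = 41 · 149.
Step 2: Check the mod-4 condition on each prime factor: 41 ≡ 1 (mod 4), exponent 1; 149 ≡ 1 (mod 4), exponent 1.
All primes ≡ 3 (mod 4) appear to even exponent (or don't appear), so by the two-squares theorem n IS expressible as a sum of two squares.
Step 3: Build a representation. Here n = 41 · 149 is a product of primes ≡ 1 (mod 4). Each prime p ≡ 1 (mod 4) is itself a sum of two squares; find a² by testing p − a² for a perfect square:
  41: 41 − 1² = 40, 41 − 2² = 37, 41 − 3² = 32, 41 − 4² = 25 = 5² ⇒ 41 = 4² + 5².
  149: 149 − 1² = 148, 149 − 2² = 145, 149 − 3² = 140, 149 − 4² = 133, 149 − 5² = 124, 149 − 6² = 113, 149 − 7² = 100 = 10² ⇒ 149 = 7² + 10².
  Combine using the Brahmagupta–Fibonacci identity (a² + b²)(c² + d²) = (ac − bd)² + (ad + bc)² = (ac + bd)² + (ad − bc)²:
  41 · 149 = 6109: from (4² + 5²)(7² + 10²), take (4·7 − 5·10, 4·10 + 5·7) = (28 − 50, 40 + 35) = (-22, 75); dropping signs (only squares matter) gives (22, 75); check 22² + 75² = 484 + 5625 = 6109 ✓.
Step 4: Order so x ≤ y and verify: 22² + 75² = 484 + 5625 = 6109 = n. ✓

n = 6109 = 22² + 75² (one valid representation with x ≤ y).


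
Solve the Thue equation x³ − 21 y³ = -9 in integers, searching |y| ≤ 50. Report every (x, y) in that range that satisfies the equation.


The equation is x³ - 21y³ = -9. For fixed y, x³ = 21·y³ − 9, so a solution requires the RHS to be a perfect cube.
Strategy: iterate y from -50 to 50, compute RHS = 21·y³ − 9, and check whether it is a (positive or negative) perfect cube.
Check small values of y:
  y = 0: RHS = -9 is not a perfect cube.
  y = 1: RHS = 12 is not a perfect cube.
  y = -1: RHS = -30 is not a perfect cube.
  y = 2: RHS = 159 is not a perfect cube.
  y = -2: RHS = -177 is not a perfect cube.
  y = 3: RHS = 558 is not a perfect cube.
  y = -3: RHS = -576 is not a perfect cube.
Continuing the search up to |y| = 50 finds no solutions either.
No (x, y) in the scanned range satisfies the equation.

No integer solutions with |y| ≤ 50.


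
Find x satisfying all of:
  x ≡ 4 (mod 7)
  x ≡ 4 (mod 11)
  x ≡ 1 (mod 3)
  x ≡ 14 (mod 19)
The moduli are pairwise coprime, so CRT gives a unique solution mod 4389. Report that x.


Product of moduli M = 7 · 11 · 3 · 19 = 4389.
Merge one congruence at a time:
  Start: x ≡ 4 (mod 7).
  Combine with x ≡ 4 (mod 11); new modulus lcm = 77.
    Write x = 4 + 7·t and substitute into x ≡ 4 (mod 11): 7·t ≡ 4 − 4 = 0 (mod 11).
    The inverse of 7 mod 11 is 8 (since 7·8 = 56 = 5·11 + 1), so t ≡ 8·0 = 0 ≡ 0 (mod 11).
    Then x = 4 + 7·0 = 4, valid modulo lcm(7, 11) = 77: x ≡ 4 (mod 77).
  Combine with x ≡ 1 (mod 3); new modulus lcm = 231.
    Write x = 4 + 77·t and substitute into x ≡ 1 (mod 3): 77·t ≡ 1 − 4 = -3 (mod 3).
    Reduce coefficients mod 3: 2·t ≡ 0 (mod 3).
    The inverse of 2 mod 3 is 2 (since 2·2 = 4 = 1·3 + 1), so t ≡ 2·0 = 0 ≡ 0 (mod 3).
    Then x = 4 + 77·0 = 4, valid modulo lcm(77, 3) = 231: x ≡ 4 (mod 231).
  Combine with x ≡ 14 (mod 19); new modulus lcm = 4389.
    Write x = 4 + 231·t and substitute into x ≡ 14 (mod 19): 231·t ≡ 14 − 4 = 10 (mod 19).
    Reduce coefficients mod 19: 3·t ≡ 10 (mod 19).
    The inverse of 3 mod 19 is 13 (since 3·13 = 39 = 2·19 + 1), so t ≡ 13·10 = 130 ≡ 16 (mod 19).
    Then x = 4 + 231·16 = 3700, valid modulo lcm(231, 19) = 4389: x ≡ 3700 (mod 4389).
Verify against each original: 3700 mod 7 = 4, 3700 mod 11 = 4, 3700 mod 3 = 1, 3700 mod 19 = 14.

x ≡ 3700 (mod 4389).


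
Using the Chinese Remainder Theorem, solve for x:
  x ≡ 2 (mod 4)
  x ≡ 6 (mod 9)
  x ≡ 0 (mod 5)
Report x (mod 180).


Moduli 4, 9, 5 are pairwise coprime; by CRT there is a unique solution modulo M = 4 · 9 · 5 = 180.
Solve pairwise, accumulating the modulus:
  Start with x ≡ 2 (mod 4).
  Combine with x ≡ 6 (mod 9): since gcd(4, 9) = 1, we get a unique residue mod 36.
    Write x = 2 + 4·t and substitute into x ≡ 6 (mod 9): 4·t ≡ 6 − 2 = 4 (mod 9).
    The inverse of 4 mod 9 is 7 (since 4·7 = 28 = 3·9 + 1), so t ≡ 7·4 = 28 ≡ 1 (mod 9).
    Then x = 2 + 4·1 = 6, valid modulo lcm(4, 9) = 36: x ≡ 6 (mod 36).
  Combine with x ≡ 0 (mod 5): since gcd(36, 5) = 1, we get a unique residue mod 180.
    Write x = 6 + 36·t and substitute into x ≡ 0 (mod 5): 36·t ≡ 0 − 6 = -6 (mod 5).
    Reduce coefficients mod 5: 1·t ≡ 4 (mod 5).
    So t ≡ 4 (mod 5).
    Then x = 6 + 36·4 = 150, valid modulo lcm(36, 5) = 180: x ≡ 150 (mod 180).
Verify: 150 mod 4 = 2 ✓, 150 mod 9 = 6 ✓, 150 mod 5 = 0 ✓.

x ≡ 150 (mod 180).


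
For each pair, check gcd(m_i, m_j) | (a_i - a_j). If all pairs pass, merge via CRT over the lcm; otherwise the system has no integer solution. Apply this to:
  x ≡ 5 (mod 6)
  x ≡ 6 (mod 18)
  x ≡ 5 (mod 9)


Moduli 6, 18, 9 are not pairwise coprime, so CRT works modulo lcm(m_i) when all pairwise compatibility conditions hold.
Pairwise compatibility: gcd(m_i, m_j) must divide a_i - a_j for every pair.
Merge one congruence at a time:
  Start: x ≡ 5 (mod 6).
  Combine with x ≡ 6 (mod 18): gcd(6, 18) = 6, and 6 - 5 = 1 is NOT divisible by 6.
    ⇒ system is inconsistent (no integer solution).

No solution (the system is inconsistent).


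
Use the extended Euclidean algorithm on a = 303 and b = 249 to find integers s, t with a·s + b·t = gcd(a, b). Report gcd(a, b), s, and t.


Euclidean algorithm on (303, 249) — divide until remainder is 0:
  303 = 1 · 249 + 54
  249 = 4 · 54 + 33
  54 = 1 · 33 + 21
  33 = 1 · 21 + 12
  21 = 1 · 12 + 9
  12 = 1 · 9 + 3
  9 = 3 · 3 + 0
gcd(303, 249) = 3.
Track Bezout coefficients alongside the remainders: start with r₀ = 303 = a·1 + b·0 (s = 1, t = 0) and r₁ = 249 = a·0 + b·1 (s = 0, t = 1); each new remainder r_{k+1} = r_{k-1} − q_k·r_k inherits s_{k+1} = s_{k-1} − q_k·s_k, t_{k+1} = t_{k-1} − q_k·t_k, so r_k = a·s_k + b·t_k at every step:
  q = 1: r = 54, s = 1 − 1·0 = 1, t = 0 − 1·1 = -1  (check: 303·1 + 249·(-1) = 54)
  q = 4: r = 33, s = 0 − 4·1 = -4, t = 1 − 4·(-1) = 5  (check: 303·(-4) + 249·5 = 33)
  q = 1: r = 21, s = 1 − 1·(-4) = 5, t = -1 − 1·5 = -6  (check: 303·5 + 249·(-6) = 21)
  q = 1: r = 12, s = -4 − 1·5 = -9, t = 5 − 1·(-6) = 11  (check: 303·(-9) + 249·11 = 12)
  q = 1: r = 9, s = 5 − 1·(-9) = 14, t = -6 − 1·11 = -17  (check: 303·14 + 249·(-17) = 9)
  q = 1: r = 3, s = -9 − 1·14 = -23, t = 11 − 1·(-17) = 28  (check: 303·(-23) + 249·28 = 3)
The row with r = 3 (the gcd) gives the Bezout coefficients s = -23, t = 28.
Result: 303 · (-23) + 249 · (28) = 3.

gcd(303, 249) = 3; s = -23, t = 28 (check: 303·(-23) + 249·28 = 3).


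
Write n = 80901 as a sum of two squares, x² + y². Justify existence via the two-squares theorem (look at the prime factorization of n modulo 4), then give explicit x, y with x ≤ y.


Step 1: Factor n = 80901 = 3^2 · 89 · 101.
Step 2: Check the mod-4 condition on each prime factor: 3 ≡ 3 (mod 4), exponent 2 (must be even); 89 ≡ 1 (mod 4), exponent 1; 101 ≡ 1 (mod 4), exponent 1.
All primes ≡ 3 (mod 4) appear to even exponent (or don't appear), so by the two-squares theorem n IS expressible as a sum of two squares.
Step 3: Build a representation. Group n = k² · m with k = 3 and m = 89 · 101 = 8989 (a product of primes ≡ 1 (mod 4)); a representation of m scales to one of n via (k·x)² + (k·y)² = k²(x² + y²). Each prime p ≡ 1 (mod 4) is itself a sum of two squares; find a² by testing p − a² for a perfect square:
  89: 89 − 1² = 88, 89 − 2² = 85, 89 − 3² = 80, 89 − 4² = 73, 89 − 5² = 64 = 8² ⇒ 89 = 5² + 8².
  101: 101 − 1² = 100 = 10² ⇒ 101 = 1² + 10².
  Combine using the Brahmagupta–Fibonacci identity (a² + b²)(c² + d²) = (ac − bd)² + (ad + bc)² = (ac + bd)² + (ad − bc)²:
  89 · 101 = 8989: from (5² + 8²)(1² + 10²), take (5·1 − 8·10, 5·10 + 8·1) = (5 − 80, 50 + 8) = (-75, 58); dropping signs (only squares matter) gives (75, 58); check 75² + 58² = 5625 + 3364 = 8989 ✓.
  Scale by k = 3: (3·75, 3·58) = (225, 174).
Step 4: Order so x ≤ y and verify: 174² + 225² = 30276 + 50625 = 80901 = n. ✓

n = 80901 = 174² + 225² (one valid representation with x ≤ y).


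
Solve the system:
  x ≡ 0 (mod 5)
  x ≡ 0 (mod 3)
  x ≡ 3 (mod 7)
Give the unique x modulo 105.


Moduli 5, 3, 7 are pairwise coprime; by CRT there is a unique solution modulo M = 5 · 3 · 7 = 105.
Solve pairwise, accumulating the modulus:
  Start with x ≡ 0 (mod 5).
  Combine with x ≡ 0 (mod 3): since gcd(5, 3) = 1, we get a unique residue mod 15.
    Write x = 0 + 5·t and substitute into x ≡ 0 (mod 3): 5·t ≡ 0 − 0 = 0 (mod 3).
    Reduce coefficients mod 3: 2·t ≡ 0 (mod 3).
    The inverse of 2 mod 3 is 2 (since 2·2 = 4 = 1·3 + 1), so t ≡ 2·0 = 0 ≡ 0 (mod 3).
    Then x = 0 + 5·0 = 0, valid modulo lcm(5, 3) = 15: x ≡ 0 (mod 15).
  Combine with x ≡ 3 (mod 7): since gcd(15, 7) = 1, we get a unique residue mod 105.
    Write x = 0 + 15·t and substitute into x ≡ 3 (mod 7): 15·t ≡ 3 − 0 = 3 (mod 7).
    Reduce coefficients mod 7: 1·t ≡ 3 (mod 7).
    So t ≡ 3 (mod 7).
    Then x = 0 + 15·3 = 45, valid modulo lcm(15, 7) = 105: x ≡ 45 (mod 105).
Verify: 45 mod 5 = 0 ✓, 45 mod 3 = 0 ✓, 45 mod 7 = 3 ✓.

x ≡ 45 (mod 105).


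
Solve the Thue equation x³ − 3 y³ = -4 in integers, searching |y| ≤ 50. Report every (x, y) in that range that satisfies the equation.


The equation is x³ - 3y³ = -4. For fixed y, x³ = 3·y³ − 4, so a solution requires the RHS to be a perfect cube.
Strategy: iterate y from -50 to 50, compute RHS = 3·y³ − 4, and check whether it is a (positive or negative) perfect cube.
Check small values of y:
  y = 0: RHS = -4 is not a perfect cube.
  y = 1: RHS = -1 = (-1)³ ⇒ x = -1 works.
  y = -1: RHS = -7 is not a perfect cube.
  y = 2: RHS = 20 is not a perfect cube.
  y = -2: RHS = -28 is not a perfect cube.
  y = 3: RHS = 77 is not a perfect cube.
  y = -3: RHS = -85 is not a perfect cube.
Continuing the search up to |y| = 50 finds no further solutions beyond those listed.
Collected solutions: (-1, 1).

Solutions (with |y| ≤ 50): (-1, 1).


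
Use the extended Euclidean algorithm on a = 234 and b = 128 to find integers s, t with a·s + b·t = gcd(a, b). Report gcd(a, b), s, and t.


Euclidean algorithm on (234, 128) — divide until remainder is 0:
  234 = 1 · 128 + 106
  128 = 1 · 106 + 22
  106 = 4 · 22 + 18
  22 = 1 · 18 + 4
  18 = 4 · 4 + 2
  4 = 2 · 2 + 0
gcd(234, 128) = 2.
Track Bezout coefficients alongside the remainders: start with r₀ = 234 = a·1 + b·0 (s = 1, t = 0) and r₁ = 128 = a·0 + b·1 (s = 0, t = 1); each new remainder r_{k+1} = r_{k-1} − q_k·r_k inherits s_{k+1} = s_{k-1} − q_k·s_k, t_{k+1} = t_{k-1} − q_k·t_k, so r_k = a·s_k + b·t_k at every step:
  q = 1: r = 106, s = 1 − 1·0 = 1, t = 0 − 1·1 = -1  (check: 234·1 + 128·(-1) = 106)
  q = 1: r = 22, s = 0 − 1·1 = -1, t = 1 − 1·(-1) = 2  (check: 234·(-1) + 128·2 = 22)
  q = 4: r = 18, s = 1 − 4·(-1) = 5, t = -1 − 4·2 = -9  (check: 234·5 + 128·(-9) = 18)
  q = 1: r = 4, s = -1 − 1·5 = -6, t = 2 − 1·(-9) = 11  (check: 234·(-6) + 128·11 = 4)
  q = 4: r = 2, s = 5 − 4·(-6) = 29, t = -9 − 4·11 = -53  (check: 234·29 + 128·(-53) = 2)
The row with r = 2 (the gcd) gives the Bezout coefficients s = 29, t = -53.
Result: 234 · (29) + 128 · (-53) = 2.

gcd(234, 128) = 2; s = 29, t = -53 (check: 234·29 + 128·(-53) = 2).


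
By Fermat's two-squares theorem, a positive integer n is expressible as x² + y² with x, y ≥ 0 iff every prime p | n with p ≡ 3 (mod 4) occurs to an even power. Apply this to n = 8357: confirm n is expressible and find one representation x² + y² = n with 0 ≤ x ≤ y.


Step 1: Factor n = 8357 = 61 · 137.
Step 2: Check the mod-4 condition on each prime factor: 61 ≡ 1 (mod 4), exponent 1; 137 ≡ 1 (mod 4), exponent 1.
All primes ≡ 3 (mod 4) appear to even exponent (or don't appear), so by the two-squares theorem n IS expressible as a sum of two squares.
Step 3: Build a representation. Here n = 61 · 137 is a product of primes ≡ 1 (mod 4). Each prime p ≡ 1 (mod 4) is itself a sum of two squares; find a² by testing p − a² for a perfect square:
  61: 61 − 1² = 60, 61 − 2² = 57, 61 − 3² = 52, 61 − 4² = 45, 61 − 5² = 36 = 6² ⇒ 61 = 5² + 6².
  137: 137 − 1² = 136, 137 − 2² = 133, 137 − 3² = 128, 137 − 4² = 121 = 11² ⇒ 137 = 4² + 11².
  Combine using the Brahmagupta–Fibonacci identity (a² + b²)(c² + d²) = (ac − bd)² + (ad + bc)² = (ac + bd)² + (ad − bc)²:
  61 · 137 = 8357: from (5² + 6²)(4² + 11²), take (5·4 − 6·11, 5·11 + 6·4) = (20 − 66, 55 + 24) = (-46, 79); dropping signs (only squares matter) gives (46, 79); check 46² + 79² = 2116 + 6241 = 8357 ✓.
Step 4: Order so x ≤ y and verify: 46² + 79² = 2116 + 6241 = 8357 = n. ✓

n = 8357 = 46² + 79² (one valid representation with x ≤ y).


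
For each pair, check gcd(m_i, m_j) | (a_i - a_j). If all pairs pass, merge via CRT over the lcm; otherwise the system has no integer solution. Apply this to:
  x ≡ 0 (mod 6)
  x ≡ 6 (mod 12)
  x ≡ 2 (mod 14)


Moduli 6, 12, 14 are not pairwise coprime, so CRT works modulo lcm(m_i) when all pairwise compatibility conditions hold.
Pairwise compatibility: gcd(m_i, m_j) must divide a_i - a_j for every pair.
Merge one congruence at a time:
  Start: x ≡ 0 (mod 6).
  Combine with x ≡ 6 (mod 12): gcd(6, 12) = 6; 6 - 0 = 6, which IS divisible by 6, so compatible.
    Write x = 0 + 6·t and substitute into x ≡ 6 (mod 12): 6·t ≡ 6 − 0 = 6 (mod 12).
    Divide the congruence (and modulus) by g = 6: 1·t ≡ 1 (mod 2).
    So t ≡ 1 (mod 2).
    Then x = 0 + 6·1 = 6, valid modulo lcm(6, 12) = 12: x ≡ 6 (mod 12).
  Combine with x ≡ 2 (mod 14): gcd(12, 14) = 2; 2 - 6 = -4, which IS divisible by 2, so compatible.
    Write x = 6 + 12·t and substitute into x ≡ 2 (mod 14): 12·t ≡ 2 − 6 = -4 (mod 14).
    Divide the congruence (and modulus) by g = 2: 6·t ≡ -2 (mod 7).
    Reduce coefficients mod 7: 6·t ≡ 5 (mod 7).
    The inverse of 6 mod 7 is 6 (since 6·6 = 36 = 5·7 + 1), so t ≡ 6·5 = 30 ≡ 2 (mod 7).
    Then x = 6 + 12·2 = 30, valid modulo lcm(12, 14) = 84: x ≡ 30 (mod 84).
Verify: 30 mod 6 = 0, 30 mod 12 = 6, 30 mod 14 = 2.

x ≡ 30 (mod 84).


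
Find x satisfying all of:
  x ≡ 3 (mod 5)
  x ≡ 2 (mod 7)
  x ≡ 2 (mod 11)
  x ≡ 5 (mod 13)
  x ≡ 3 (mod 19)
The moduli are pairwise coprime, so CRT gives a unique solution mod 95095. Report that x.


Product of moduli M = 5 · 7 · 11 · 13 · 19 = 95095.
Merge one congruence at a time:
  Start: x ≡ 3 (mod 5).
  Combine with x ≡ 2 (mod 7); new modulus lcm = 35.
    Write x = 3 + 5·t and substitute into x ≡ 2 (mod 7): 5·t ≡ 2 − 3 = -1 (mod 7).
    Reduce coefficients mod 7: 5·t ≡ 6 (mod 7).
    The inverse of 5 mod 7 is 3 (since 5·3 = 15 = 2·7 + 1), so t ≡ 3·6 = 18 ≡ 4 (mod 7).
    Then x = 3 + 5·4 = 23, valid modulo lcm(5, 7) = 35: x ≡ 23 (mod 35).
  Combine with x ≡ 2 (mod 11); new modulus lcm = 385.
    Write x = 23 + 35·t and substitute into x ≡ 2 (mod 11): 35·t ≡ 2 − 23 = -21 (mod 11).
    Reduce coefficients mod 11: 2·t ≡ 1 (mod 11).
    The inverse of 2 mod 11 is 6 (since 2·6 = 12 = 1·11 + 1), so t ≡ 6·1 = 6 ≡ 6 (mod 11).
    Then x = 23 + 35·6 = 233, valid modulo lcm(35, 11) = 385: x ≡ 233 (mod 385).
  Combine with x ≡ 5 (mod 13); new modulus lcm = 5005.
    Write x = 233 + 385·t and substitute into x ≡ 5 (mod 13): 385·t ≡ 5 − 233 = -228 (mod 13).
    Reduce coefficients mod 13: 8·t ≡ 6 (mod 13).
    The inverse of 8 mod 13 is 5 (since 8·5 = 40 = 3·13 + 1), so t ≡ 5·6 = 30 ≡ 4 (mod 13).
    Then x = 233 + 385·4 = 1773, valid modulo lcm(385, 13) = 5005: x ≡ 1773 (mod 5005).
  Combine with x ≡ 3 (mod 19); new modulus lcm = 95095.
    Write x = 1773 + 5005·t and substitute into x ≡ 3 (mod 19): 5005·t ≡ 3 − 1773 = -1770 (mod 19).
    Reduce coefficients mod 19: 8·t ≡ 16 (mod 19).
    The inverse of 8 mod 19 is 12 (since 8·12 = 96 = 5·19 + 1), so t ≡ 12·16 = 192 ≡ 2 (mod 19).
    Then x = 1773 + 5005·2 = 11783, valid modulo lcm(5005, 19) = 95095: x ≡ 11783 (mod 95095).
Verify against each original: 11783 mod 5 = 3, 11783 mod 7 = 2, 11783 mod 11 = 2, 11783 mod 13 = 5, 11783 mod 19 = 3.

x ≡ 11783 (mod 95095).


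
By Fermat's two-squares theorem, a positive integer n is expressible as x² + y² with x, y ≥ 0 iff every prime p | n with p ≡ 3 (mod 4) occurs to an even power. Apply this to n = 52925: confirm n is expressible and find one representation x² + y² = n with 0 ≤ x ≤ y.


Step 1: Factor n = 52925 = 5^2 · 29 · 73.
Step 2: Check the mod-4 condition on each prime factor: 5 ≡ 1 (mod 4), exponent 2; 29 ≡ 1 (mod 4), exponent 1; 73 ≡ 1 (mod 4), exponent 1.
All primes ≡ 3 (mod 4) appear to even exponent (or don't appear), so by the two-squares theorem n IS expressible as a sum of two squares.
Step 3: Build a representation. Group n = k² · m with k = 5 and m = 29 · 73 = 2117 (a product of primes ≡ 1 (mod 4)); a representation of m scales to one of n via (k·x)² + (k·y)² = k²(x² + y²). Each prime p ≡ 1 (mod 4) is itself a sum of two squares; find a² by testing p − a² for a perfect square:
  29: 29 − 1² = 28, 29 − 2² = 25 = 5² ⇒ 29 = 2² + 5².
  73: 73 − 1² = 72, 73 − 2² = 69, 73 − 3² = 64 = 8² ⇒ 73 = 3² + 8².
  Combine using the Brahmagupta–Fibonacci identity (a² + b²)(c² + d²) = (ac − bd)² + (ad + bc)² = (ac + bd)² + (ad − bc)²:
  29 · 73 = 2117: from (2² + 5²)(3² + 8²), take (2·3 − 5·8, 2·8 + 5·3) = (6 − 40, 16 + 15) = (-34, 31); dropping signs (only squares matter) gives (34, 31); check 34² + 31² = 1156 + 961 = 2117 ✓.
  Scale by k = 5: (5·34, 5·31) = (170, 155).
Step 4: Order so x ≤ y and verify: 155² + 170² = 24025 + 28900 = 52925 = n. ✓

n = 52925 = 155² + 170² (one valid representation with x ≤ y).


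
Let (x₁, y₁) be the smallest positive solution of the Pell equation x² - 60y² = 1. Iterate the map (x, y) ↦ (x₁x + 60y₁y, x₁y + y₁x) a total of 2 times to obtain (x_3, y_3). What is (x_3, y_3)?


Step 1: Find the fundamental solution (x₁, y₁) of x² - 60y² = 1.
  Expand √60 as a continued fraction. a₀ = ⌊√60⌋ = 7; iterate m_{k+1} = d_k·a_k − m_k, d_{k+1} = (60 − m_{k+1}²)/d_k, a_{k+1} = ⌊(a₀ + m_{k+1})/d_{k+1}⌋ (starting m₀ = 0, d₀ = 1), with convergents p_k = a_k·p_{k-1} + p_{k-2}, q_k = a_k·q_{k-1} + q_{k-2} (p₋₁ = 1, q₋₁ = 0):
  k = 0: a₀ = 7; p₀/q₀ = 7/1; p₀² − 60·q₀² = 49 − 60 = -11.
  k = 1: m = 7, d = 11, a = ⌊(7 + 7)/11⌋ = 1; p/q = (1·7 + 1)/(1·1 + 0) = 8/1; p² − 60·q² = 64 − 60 = 4.
  k = 2: m = 4, d = 4, a = ⌊(7 + 4)/4⌋ = 2; p/q = (2·8 + 7)/(2·1 + 1) = 23/3; p² − 60·q² = 529 − 540 = -11.
  k = 3: m = 4, d = 11, a = ⌊(7 + 4)/11⌋ = 1; p/q = (1·23 + 8)/(1·3 + 1) = 31/4; p² − 60·q² = 961 − 960 = 1.
  The first convergent with p² − 60·q² = 1 gives the fundamental solution (x₁, y₁) = (31, 4).
Step 2: Apply the recurrence (x_{n+1}, y_{n+1}) = (x₁x_n + 60y₁y_n, x₁y_n + y₁x_n) repeatedly.
  From (x_1, y_1) = (31, 4): x_2 = 31·31 + 60·4·4 = 1921; y_2 = 31·4 + 4·31 = 248.
  From (x_2, y_2) = (1921, 248): x_3 = 31·1921 + 60·4·248 = 119071; y_3 = 31·248 + 4·1921 = 15372.
Step 3: Verify x_3² - 60·y_3² = 14177903041 - 14177903040 = 1 (should be 1). ✓

(x_1, y_1) = (31, 4); (x_3, y_3) = (119071, 15372).


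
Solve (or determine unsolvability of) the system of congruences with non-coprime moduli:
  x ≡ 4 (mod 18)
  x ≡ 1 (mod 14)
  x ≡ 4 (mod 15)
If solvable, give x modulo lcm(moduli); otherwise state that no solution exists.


Moduli 18, 14, 15 are not pairwise coprime, so CRT works modulo lcm(m_i) when all pairwise compatibility conditions hold.
Pairwise compatibility: gcd(m_i, m_j) must divide a_i - a_j for every pair.
Merge one congruence at a time:
  Start: x ≡ 4 (mod 18).
  Combine with x ≡ 1 (mod 14): gcd(18, 14) = 2, and 1 - 4 = -3 is NOT divisible by 2.
    ⇒ system is inconsistent (no integer solution).

No solution (the system is inconsistent).


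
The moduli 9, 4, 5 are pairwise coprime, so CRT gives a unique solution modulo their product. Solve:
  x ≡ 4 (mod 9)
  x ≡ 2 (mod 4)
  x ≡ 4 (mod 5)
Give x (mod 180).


Moduli 9, 4, 5 are pairwise coprime; by CRT there is a unique solution modulo M = 9 · 4 · 5 = 180.
Solve pairwise, accumulating the modulus:
  Start with x ≡ 4 (mod 9).
  Combine with x ≡ 2 (mod 4): since gcd(9, 4) = 1, we get a unique residue mod 36.
    Write x = 4 + 9·t and substitute into x ≡ 2 (mod 4): 9·t ≡ 2 − 4 = -2 (mod 4).
    Reduce coefficients mod 4: 1·t ≡ 2 (mod 4).
    So t ≡ 2 (mod 4).
    Then x = 4 + 9·2 = 22, valid modulo lcm(9, 4) = 36: x ≡ 22 (mod 36).
  Combine with x ≡ 4 (mod 5): since gcd(36, 5) = 1, we get a unique residue mod 180.
    Write x = 22 + 36·t and substitute into x ≡ 4 (mod 5): 36·t ≡ 4 − 22 = -18 (mod 5).
    Reduce coefficients mod 5: 1·t ≡ 2 (mod 5).
    So t ≡ 2 (mod 5).
    Then x = 22 + 36·2 = 94, valid modulo lcm(36, 5) = 180: x ≡ 94 (mod 180).
Verify: 94 mod 9 = 4 ✓, 94 mod 4 = 2 ✓, 94 mod 5 = 4 ✓.

x ≡ 94 (mod 180).


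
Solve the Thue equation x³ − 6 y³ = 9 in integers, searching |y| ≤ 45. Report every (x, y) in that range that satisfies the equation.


The equation is x³ - 6y³ = 9. For fixed y, x³ = 6·y³ + 9, so a solution requires the RHS to be a perfect cube.
Strategy: iterate y from -45 to 45, compute RHS = 6·y³ + 9, and check whether it is a (positive or negative) perfect cube.
Check small values of y:
  y = 0: RHS = 9 is not a perfect cube.
  y = 1: RHS = 15 is not a perfect cube.
  y = -1: RHS = 3 is not a perfect cube.
  y = 2: RHS = 57 is not a perfect cube.
  y = -2: RHS = -39 is not a perfect cube.
  y = 3: RHS = 171 is not a perfect cube.
  y = -3: RHS = -153 is not a perfect cube.
Continuing the search up to |y| = 45 finds no solutions either.
No (x, y) in the scanned range satisfies the equation.

No integer solutions with |y| ≤ 45.
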